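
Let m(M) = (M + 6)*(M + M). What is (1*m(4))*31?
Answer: 2480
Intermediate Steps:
m(M) = 2*M*(6 + M) (m(M) = (6 + M)*(2*M) = 2*M*(6 + M))
(1*m(4))*31 = (1*(2*4*(6 + 4)))*31 = (1*(2*4*10))*31 = (1*80)*31 = 80*31 = 2480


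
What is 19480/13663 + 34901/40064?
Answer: 1257299083/547394432 ≈ 2.2969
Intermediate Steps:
19480/13663 + 34901/40064 = 1257299083/547394432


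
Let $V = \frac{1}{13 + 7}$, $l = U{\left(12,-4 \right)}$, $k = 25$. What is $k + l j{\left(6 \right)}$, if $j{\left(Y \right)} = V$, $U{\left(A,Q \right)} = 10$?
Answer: $\frac{51}{2} \approx 25.5$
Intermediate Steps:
$l = 10$
$V = \frac{1}{20} \approx 0.05$
$j{\left(Y \right)} = \frac{1}{20}$
$k + l j{\left(6 \right)} = 25 + 10 \cdot \frac{1}{20} = 25 + \frac{1}{2} = \frac{51}{2}$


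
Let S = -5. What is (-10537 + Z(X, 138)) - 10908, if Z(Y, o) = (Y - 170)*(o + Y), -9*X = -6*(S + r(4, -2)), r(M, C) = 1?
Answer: -403313/9 ≈ -44813.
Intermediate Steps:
X = -8/3 (X = -(-2)*(-5 + 1)/3 = -(-2)*(-4)/3 = -⅑*24 = -8/3 ≈ -2.6667)
Z(Y, o) = (-170 + Y)*(Y + o)
(-10537 + Z(X, 138)) - 10908 = (-10537 + ((-8/3)² - 170*(-8/3) - 170*138 - 8/3*138)) - 10908 = (-10537 + (64/9 + 1360/3 - 23460 - 368)) - 10908 = (-10537 - 210308/9) - 10908 = -305141/9 - 10908 = -403313/9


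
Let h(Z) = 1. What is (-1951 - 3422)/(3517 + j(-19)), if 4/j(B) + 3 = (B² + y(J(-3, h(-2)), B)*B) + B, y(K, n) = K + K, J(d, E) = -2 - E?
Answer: -2433969/1593205 ≈ -1.5277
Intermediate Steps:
y(K, n) = 2*K
j(B) = 4/(-3 + B² - 5*B) (j(B) = 4/(-3 + ((B² + (2*(-2 - 1*1))*B) + B)) = 4/(-3 + ((B² + (2*(-2 - 1))*B) + B)) = 4/(-3 + ((B² + (2*(-3))*B) + B)) = 4/(-3 + ((B² - 6*B) + B)) = 4/(-3 + (B² - 5*B)) = 4/(-3 + B² - 5*B))
(-1951 - 3422)/(3517 + j(-19)) = (-1951 - 3422)/(3517 + 4/(-3 + (-19)² - 5*(-19))) = -5373/(3517 + 4/(-3 + 361 + 95)) = -5373/(3517 + 4/453) = -5373/1593205/453 = -5373*453/1593205 = -2433969/1593205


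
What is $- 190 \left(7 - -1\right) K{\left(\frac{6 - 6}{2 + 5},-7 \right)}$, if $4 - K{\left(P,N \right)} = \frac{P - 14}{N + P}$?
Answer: $-3040$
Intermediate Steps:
$K{\left(P,N \right)} = 4 - \frac{-14 + P}{N + P}$ ($K{\left(P,N \right)} = 4 - \frac{P - 14}{N + P} = 4 - \frac{-14 + P}{N + P}$)
$- 190 \left(7 - -1\right) K{\left(\frac{6 - 6}{2 + 5},-7 \right)} = - 190 \left(7 - -1\right) \frac{14 + 3 \frac{6 - 6}{2 + 5} + 4 \left(-7\right)}{-7 + \frac{6 - 6}{2 + 5}} = - 190 \left(7 + 1\right) \frac{14 + 3 \cdot \frac{0}{7} - 28}{-7 + \frac{0}{7}} = \left(-190\right) 8 \frac{14 + 3 \cdot 0 \cdot \frac{1}{7} - 28}{-7 + 0 \cdot \frac{1}{7}} = - 1520 \frac{14 + 3 \cdot 0 - 28}{-7 + 0} = - 1520 \frac{14 + 0 - 28}{-7} = - 1520 \left(\left(- \frac{1}{7}\right) \left(-14\right)\right) = \left(-1520\right) 2 = -3040$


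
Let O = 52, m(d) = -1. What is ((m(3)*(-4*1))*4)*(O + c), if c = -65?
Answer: -208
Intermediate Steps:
((m(3)*(-4*1))*4)*(O + c) = (-(-4)*4)*(52 - 65) = (-1*(-4)*4)*(-13) = (4*4)*(-13) = 16*(-13) = -208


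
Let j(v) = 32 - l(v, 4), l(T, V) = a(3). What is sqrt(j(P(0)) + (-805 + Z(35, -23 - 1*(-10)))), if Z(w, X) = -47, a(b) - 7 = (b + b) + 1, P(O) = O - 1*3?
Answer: I*sqrt(834) ≈ 28.879*I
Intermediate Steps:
P(O) = -3 + O (P(O) = O - 3 = -3 + O)
a(b) = 8 + 2*b (a(b) = 7 + ((b + b) + 1) = 7 + (2*b + 1) = 7 + (1 + 2*b) = 8 + 2*b)
l(T, V) = 14 (l(T, V) = 8 + 2*3 = 8 + 6 = 14)
j(v) = 18 (j(v) = 32 - 1*14 = 32 - 14 = 18)
sqrt(j(P(0)) + (-805 + Z(35, -23 - 1*(-10)))) = sqrt(18 + (-805 - 47)) = sqrt(18 - 852) = sqrt(-834) = I*sqrt(834)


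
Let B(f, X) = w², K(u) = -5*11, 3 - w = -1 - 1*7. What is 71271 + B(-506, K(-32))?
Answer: 71392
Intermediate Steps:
w = 11 (w = 3 - (-1 - 1*7) = 3 - (-1 - 7) = 3 - 1*(-8) = 3 + 8 = 11)
K(u) = -55
B(f, X) = 121 (B(f, X) = 11² = 121)
71271 + B(-506, K(-32)) = 71271 + 121 = 71392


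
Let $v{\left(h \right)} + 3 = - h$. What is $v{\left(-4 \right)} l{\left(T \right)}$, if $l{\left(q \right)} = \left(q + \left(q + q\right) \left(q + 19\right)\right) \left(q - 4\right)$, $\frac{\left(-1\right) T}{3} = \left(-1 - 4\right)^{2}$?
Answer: $-657675$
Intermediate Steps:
$v{\left(h \right)} = -3 - h$
$T = -75$ ($T = - 3 \left(-1 - 4\right)^{2} = - 3 \left(-5\right)^{2} = \left(-3\right) 25 = -75$)
$l{\left(q \right)} = \left(-4 + q\right) \left(q + 2 q \left(19 + q\right)\right)$ ($l{\left(q \right)} = \left(q + 2 q \left(19 + q\right)\right) \left(q - 4\right) = \left(q + 2 q \left(19 + q\right)\right) \left(-4 + q\right) = \left(-4 + q\right) \left(q + 2 q \left(19 + q\right)\right)$)
$v{\left(-4 \right)} l{\left(T \right)} = \left(-3 - -4\right) \left(- 75 \left(-156 + 2 \left(-75\right)^{2} + 31 \left(-75\right)\right)\right) = \left(-3 + 4\right) \left(- 75 \left(-156 + 2 \cdot 5625 - 2325\right)\right) = 1 \left(- 75 \left(-156 + 11250 - 2325\right)\right) = 1 \left(\left(-75\right) 8769\right) = 1 \left(-657675\right) = -657675$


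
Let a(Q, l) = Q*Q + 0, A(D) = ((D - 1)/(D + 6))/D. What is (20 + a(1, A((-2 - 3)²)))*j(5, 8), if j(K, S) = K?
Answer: 105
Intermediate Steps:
A(D) = (-1 + D)/(D*(6 + D)) (A(D) = ((-1 + D)/(6 + D))/D = (-1 + D)/(D*(6 + D)))
a(Q, l) = Q² (a(Q, l) = Q² + 0 = Q²)
(20 + a(1, A((-2 - 3)²)))*j(5, 8) = (20 + 1²)*5 = (20 + 1)*5 = 21*5 = 105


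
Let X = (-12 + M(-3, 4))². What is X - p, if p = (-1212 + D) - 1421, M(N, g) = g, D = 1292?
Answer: 1405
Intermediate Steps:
X = 64 (X = (-12 + 4)² = (-8)² = 64)
p = -1341 (p = (-1212 + 1292) - 1421 = 80 - 1421 = -1341)
X - p = 64 - 1*(-1341) = 64 + 1341 = 1405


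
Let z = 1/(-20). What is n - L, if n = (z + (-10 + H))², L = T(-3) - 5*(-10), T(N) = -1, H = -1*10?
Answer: 141201/400 ≈ 353.00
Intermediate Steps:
H = -10
z = -1/20 ≈ -0.050000
L = 49 (L = -1 - 5*(-10) = -1 + 50 = 49)
n = 160801/400 (n = (-1/20 + (-10 - 10))² = (-1/20 - 20)² = (-401/20)² = 160801/400 ≈ 402.00)
n - L = 160801/400 - 1*49 = 160801/400 - 49 = 141201/400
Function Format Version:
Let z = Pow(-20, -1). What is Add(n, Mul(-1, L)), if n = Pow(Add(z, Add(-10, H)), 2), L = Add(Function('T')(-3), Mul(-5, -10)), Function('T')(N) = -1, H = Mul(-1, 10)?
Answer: Rational(141201, 400) ≈ 353.00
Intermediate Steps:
H = -10
z = Rational(-1, 20) ≈ -0.050000
L = 49 (L = Add(-1, Mul(-5, -10)) = Add(-1, 50) = 49)
n = Rational(160801, 400) (n = Pow(Add(Rational(-1, 20), Add(-10, -10)), 2) = Pow(Add(Rational(-1, 20), -20), 2) = Pow(Rational(-401, 20), 2) = Rational(160801, 400) ≈ 402.00)
Add(n, Mul(-1, L)) = Add(Rational(160801, 400), Mul(-1, 49)) = Add(Rational(160801, 400), -49) = Rational(141201, 400)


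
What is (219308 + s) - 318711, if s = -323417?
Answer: -422820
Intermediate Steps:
(219308 + s) - 318711 = (219308 - 323417) - 318711 = -104109 - 318711 = -422820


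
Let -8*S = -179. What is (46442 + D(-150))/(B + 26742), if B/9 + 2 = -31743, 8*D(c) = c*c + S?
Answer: -3152467/16573632 ≈ -0.19021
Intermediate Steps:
S = 179/8 (S = -⅛*(-179) = 179/8 ≈ 22.375)
D(c) = 179/64 + c²/8 (D(c) = (c*c + 179/8)/8 = (c² + 179/8)/8 = (179/8 + c²)/8 = 179/64 + c²/8)
B = -285705 (B = -18 + 9*(-31743) = -18 - 285687 = -285705)
(46442 + D(-150))/(B + 26742) = (46442 + (179/64 + (⅛)*(-150)²))/(-285705 + 26742) = (46442 + (179/64 + (⅛)*22500))/(-258963) = (46442 + (179/64 + 5625/2))*(-1/258963) = (46442 + 180179/64)*(-1/258963) = (3152467/64)*(-1/258963) = -3152467/16573632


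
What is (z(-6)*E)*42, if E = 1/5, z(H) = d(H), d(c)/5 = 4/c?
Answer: -28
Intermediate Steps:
d(c) = 20/c (d(c) = 5*(4/c) = 20/c)
z(H) = 20/H
E = ⅕ ≈ 0.20000
(z(-6)*E)*42 = ((20/(-6))*(⅕))*42 = ((20*(-⅙))*(⅕))*42 = -10/3*⅕*42 = -⅔*42 = -28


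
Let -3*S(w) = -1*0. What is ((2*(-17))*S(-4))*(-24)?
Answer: 0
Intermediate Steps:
S(w) = 0 (S(w) = -(-1)*0/3 = -⅓*0 = 0)
((2*(-17))*S(-4))*(-24) = ((2*(-17))*0)*(-24) = -34*0*(-24) = 0*(-24) = 0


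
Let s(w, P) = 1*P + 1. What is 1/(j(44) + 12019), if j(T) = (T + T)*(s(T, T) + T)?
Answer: 1/19851 ≈ 5.0375e-5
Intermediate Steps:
s(w, P) = 1 + P (s(w, P) = P + 1 = 1 + P)
j(T) = 2*T*(1 + 2*T) (j(T) = (T + T)*((1 + T) + T) = (2*T)*(1 + 2*T) = 2*T*(1 + 2*T))
1/(j(44) + 12019) = 1/(2*44*(1 + 2*44) + 12019) = 1/(2*44*(1 + 88) + 12019) = 1/(2*44*89 + 12019) = 1/(7832 + 12019) = 1/19851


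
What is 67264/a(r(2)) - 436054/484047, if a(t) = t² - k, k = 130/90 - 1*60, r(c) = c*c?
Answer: 292737844438/324795537 ≈ 901.30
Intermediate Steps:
r(c) = c²
k = -527/9 (k = 130*(1/90) - 60 = 13/9 - 60 = -527/9 ≈ -58.556)
a(t) = 527/9 + t² (a(t) = t² - 1*(-527/9) = t² + 527/9 = 527/9 + t²)
67264/a(r(2)) - 436054/484047 = 67264/(527/9 + (2²)²) - 436054/484047 = 67264/(527/9 + 4²) - 436054*1/484047 = 67264/(527/9 + 16) - 436054/484047 = 67264/(671/9) - 436054/484047 = 67264*(9/671) - 436054/484047 = 605376/671 - 436054/484047 = 292737844438/324795537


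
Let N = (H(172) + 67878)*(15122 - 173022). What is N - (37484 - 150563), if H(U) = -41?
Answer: -10711349221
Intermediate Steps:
N = -10711462300 (N = (-41 + 67878)*(15122 - 173022) = 67837*(-157900) = -10711462300)
N - (37484 - 150563) = -10711462300 - (37484 - 150563) = -10711462300 - 1*(-113079) = -10711462300 + 113079 = -10711349221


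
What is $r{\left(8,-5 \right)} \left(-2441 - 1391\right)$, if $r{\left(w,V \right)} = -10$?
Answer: $38320$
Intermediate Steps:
$r{\left(8,-5 \right)} \left(-2441 - 1391\right) = - 10 \left(-2441 - 1391\right) = \left(-10\right) \left(-3832\right) = 38320$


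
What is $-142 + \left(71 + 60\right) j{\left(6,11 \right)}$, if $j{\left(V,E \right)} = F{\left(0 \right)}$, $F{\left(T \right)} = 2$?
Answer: $120$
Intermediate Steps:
$j{\left(V,E \right)} = 2$
$-142 + \left(71 + 60\right) j{\left(6,11 \right)} = -142 + \left(71 + 60\right) 2 = -142 + 131 \cdot 2 = -142 + 262 = 120$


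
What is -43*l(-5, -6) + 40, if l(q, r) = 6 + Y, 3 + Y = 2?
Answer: -175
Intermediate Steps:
Y = -1 (Y = -3 + 2 = -1)
l(q, r) = 5 (l(q, r) = 6 - 1 = 5)
-43*l(-5, -6) + 40 = -43*5 + 40 = -215 + 40 = -175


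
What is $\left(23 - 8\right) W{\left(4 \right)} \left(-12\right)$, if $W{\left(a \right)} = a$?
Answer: $-720$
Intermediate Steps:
$\left(23 - 8\right) W{\left(4 \right)} \left(-12\right) = \left(23 - 8\right) 4 \left(-12\right) = 15 \cdot 4 \left(-12\right) = 60 \left(-12\right) = -720$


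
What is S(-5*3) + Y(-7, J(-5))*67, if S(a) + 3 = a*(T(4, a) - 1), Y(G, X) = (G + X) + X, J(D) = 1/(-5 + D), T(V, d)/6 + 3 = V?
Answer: -2802/5 ≈ -560.40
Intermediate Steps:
T(V, d) = -18 + 6*V
Y(G, X) = G + 2*X
S(a) = -3 + 5*a (S(a) = -3 + a*((-18 + 6*4) - 1) = -3 + a*((-18 + 24) - 1) = -3 + a*(6 - 1) = -3 + a*5 = -3 + 5*a)
S(-5*3) + Y(-7, J(-5))*67 = (-3 + 5*(-5*3)) + (-7 + 2/(-5 - 5))*67 = (-3 + 5*(-15)) + (-7 + 2/(-10))*67 = (-3 - 75) + (-7 + 2*(-⅒))*67 = -78 + (-7 - ⅕)*67 = -78 - 36/5*67 = -78 - 2412/5 = -2802/5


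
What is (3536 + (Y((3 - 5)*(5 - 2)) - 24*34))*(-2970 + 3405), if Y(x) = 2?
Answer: 1184070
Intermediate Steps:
(3536 + (Y((3 - 5)*(5 - 2)) - 24*34))*(-2970 + 3405) = (3536 + (2 - 24*34))*(-2970 + 3405) = (3536 + (2 - 816))*435 = (3536 - 814)*435 = 2722*435 = 1184070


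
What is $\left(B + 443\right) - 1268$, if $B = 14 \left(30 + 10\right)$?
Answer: $-265$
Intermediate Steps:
$B = 560$ ($B = 14 \cdot 40 = 560$)
$\left(B + 443\right) - 1268 = \left(560 + 443\right) - 1268 = 1003 - 1268 = -265$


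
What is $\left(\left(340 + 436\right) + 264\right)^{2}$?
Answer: $1081600$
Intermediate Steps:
$\left(\left(340 + 436\right) + 264\right)^{2} = \left(776 + 264\right)^{2} = 1040^{2} = 1081600$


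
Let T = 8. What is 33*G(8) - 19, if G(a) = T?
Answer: 245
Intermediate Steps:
G(a) = 8
33*G(8) - 19 = 33*8 - 19 = 264 - 19 = 245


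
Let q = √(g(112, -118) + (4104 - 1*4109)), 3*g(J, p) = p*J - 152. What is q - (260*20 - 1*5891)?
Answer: 691 + I*√4461 ≈ 691.0 + 66.791*I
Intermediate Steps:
g(J, p) = -152/3 + J*p/3 (g(J, p) = (p*J - 152)/3 = (J*p - 152)/3 = (-152 + J*p)/3 = -152/3 + J*p/3)
q = I*√4461 (q = √((-152/3 + (⅓)*112*(-118)) + (4104 - 1*4109)) = √((-152/3 - 13216/3) + (4104 - 4109)) = √(-4456 - 5) = √(-4461) = I*√4461 ≈ 66.791*I)
q - (260*20 - 1*5891) = I*√4461 - (260*20 - 1*5891) = I*√4461 - (5200 - 5891) = I*√4461 - 1*(-691) = I*√4461 + 691 = 691 + I*√4461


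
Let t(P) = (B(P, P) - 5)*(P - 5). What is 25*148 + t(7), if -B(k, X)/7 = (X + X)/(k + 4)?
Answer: 40394/11 ≈ 3672.2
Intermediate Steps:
B(k, X) = -14*X/(4 + k) (B(k, X) = -7*(X + X)/(k + 4) = -7*2*X/(4 + k) = -14*X/(4 + k))
t(P) = (-5 + P)*(-5 - 14*P/(4 + P)) (t(P) = (-14*P/(4 + P) - 5)*(P - 5) = (-5 - 14*P/(4 + P))*(-5 + P) = (-5 + P)*(-5 - 14*P/(4 + P)))
25*148 + t(7) = 25*148 + (100 - 19*7² + 75*7)/(4 + 7) = 3700 + (100 - 19*49 + 525)/11 = 3700 + (100 - 931 + 525)/11 = 3700 + (1/11)*(-306) = 3700 - 306/11 = 40394/11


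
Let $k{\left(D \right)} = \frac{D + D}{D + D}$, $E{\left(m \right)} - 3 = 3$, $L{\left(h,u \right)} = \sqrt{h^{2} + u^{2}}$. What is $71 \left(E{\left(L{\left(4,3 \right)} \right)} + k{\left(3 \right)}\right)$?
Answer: $497$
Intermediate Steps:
$E{\left(m \right)} = 6$ ($E{\left(m \right)} = 3 + 3 = 6$)
$k{\left(D \right)} = 1$ ($k{\left(D \right)} = \frac{2 D}{2 D} = 2 D \frac{1}{2 D} = 1$)
$71 \left(E{\left(L{\left(4,3 \right)} \right)} + k{\left(3 \right)}\right) = 71 \left(6 + 1\right) = 71 \cdot 7 = 497$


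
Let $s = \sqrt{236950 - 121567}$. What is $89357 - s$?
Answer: $89357 - \sqrt{115383} \approx 89017.0$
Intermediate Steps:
$s = \sqrt{115383} \approx 339.68$
$89357 - s = 89357 - \sqrt{115383}$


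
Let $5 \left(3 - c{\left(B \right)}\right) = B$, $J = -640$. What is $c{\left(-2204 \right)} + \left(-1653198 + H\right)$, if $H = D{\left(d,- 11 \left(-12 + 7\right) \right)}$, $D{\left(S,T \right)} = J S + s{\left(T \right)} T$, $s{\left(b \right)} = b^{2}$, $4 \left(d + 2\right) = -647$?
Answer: $- \frac{6907896}{5} \approx -1.3816 \cdot 10^{6}$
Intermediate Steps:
$d = - \frac{655}{4}$ ($d = -2 + \frac{1}{4} \left(-647\right) = -2 - \frac{647}{4} = - \frac{655}{4} \approx -163.75$)
$D{\left(S,T \right)} = T^{3} - 640 S$ ($D{\left(S,T \right)} = - 640 S + T^{2} T = - 640 S + T^{3} = T^{3} - 640 S$)
$H = 271175$ ($H = \left(- 11 \left(-12 + 7\right)\right)^{3} - -104800 = \left(\left(-11\right) \left(-5\right)\right)^{3} + 104800 = 55^{3} + 104800 = 166375 + 104800 = 271175$)
$c{\left(B \right)} = 3 - \frac{B}{5}$
$c{\left(-2204 \right)} + \left(-1653198 + H\right) = \left(3 - - \frac{2204}{5}\right) + \left(-1653198 + 271175\right) = \left(3 + \frac{2204}{5}\right) - 1382023 = \frac{2219}{5} - 1382023 = - \frac{6907896}{5}$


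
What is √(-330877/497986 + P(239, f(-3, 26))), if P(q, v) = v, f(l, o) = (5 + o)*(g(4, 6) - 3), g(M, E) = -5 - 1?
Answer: I*√69353997792406/497986 ≈ 16.723*I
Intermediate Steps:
g(M, E) = -6
f(l, o) = -45 - 9*o (f(l, o) = (5 + o)*(-6 - 3) = (5 + o)*(-9) = -45 - 9*o)
√(-330877/497986 + P(239, f(-3, 26))) = √(-330877/497986 + (-45 - 9*26)) = √(-330877*1/497986 + (-45 - 234)) = √(-330877/497986 - 279) = √(-139268971/497986) = I*√69353997792406/497986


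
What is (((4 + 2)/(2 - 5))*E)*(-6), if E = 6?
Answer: 72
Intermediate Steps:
(((4 + 2)/(2 - 5))*E)*(-6) = (((4 + 2)/(2 - 5))*6)*(-6) = ((6/(-3))*6)*(-6) = ((6*(-⅓))*6)*(-6) = -2*6*(-6) = -12*(-6) = 72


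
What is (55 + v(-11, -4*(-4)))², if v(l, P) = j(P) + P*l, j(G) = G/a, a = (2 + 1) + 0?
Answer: 120409/9 ≈ 13379.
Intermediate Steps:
a = 3 (a = 3 + 0 = 3)
j(G) = G/3
v(l, P) = P/3 + P*l
(55 + v(-11, -4*(-4)))² = (55 + (-4*(-4))*(⅓ - 11))² = (55 + 16*(-32/3))² = (55 - 512/3)² = (-347/3)² = 120409/9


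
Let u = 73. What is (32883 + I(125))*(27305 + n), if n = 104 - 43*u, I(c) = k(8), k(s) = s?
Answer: 798264570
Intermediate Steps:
I(c) = 8
n = -3035 (n = 104 - 43*73 = 104 - 3139 = -3035)
(32883 + I(125))*(27305 + n) = (32883 + 8)*(27305 - 3035) = 32891*24270 = 798264570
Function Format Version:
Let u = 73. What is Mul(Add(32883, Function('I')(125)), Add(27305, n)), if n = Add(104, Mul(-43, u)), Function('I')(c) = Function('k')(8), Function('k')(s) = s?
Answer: 798264570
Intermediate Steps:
Function('I')(c) = 8
n = -3035 (n = Add(104, Mul(-43, 73)) = Add(104, -3139) = -3035)
Mul(Add(32883, Function('I')(125)), Add(27305, n)) = Mul(Add(32883, 8), Add(27305, -3035)) = Mul(32891, 24270) = 798264570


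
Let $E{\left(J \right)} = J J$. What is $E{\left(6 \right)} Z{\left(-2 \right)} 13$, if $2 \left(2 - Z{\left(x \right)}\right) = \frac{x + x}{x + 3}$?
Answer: $1872$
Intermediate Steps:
$E{\left(J \right)} = J^{2}$
$Z{\left(x \right)} = 2 - \frac{x}{3 + x}$ ($Z{\left(x \right)} = 2 - \frac{\left(x + x\right) \frac{1}{x + 3}}{2} = 2 - \frac{2 x \frac{1}{3 + x}}{2} = 2 - \frac{x}{3 + x}$)
$E{\left(6 \right)} Z{\left(-2 \right)} 13 = 6^{2} \frac{6 - 2}{3 - 2} \cdot 13 = 36 \cdot 1^{-1} \cdot 4 \cdot 13 = 36 \cdot 1 \cdot 4 \cdot 13 = 36 \cdot 4 \cdot 13 = 144 \cdot 13 = 1872$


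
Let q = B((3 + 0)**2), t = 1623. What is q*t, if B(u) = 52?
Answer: 84396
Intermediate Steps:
q = 52
q*t = 52*1623 = 84396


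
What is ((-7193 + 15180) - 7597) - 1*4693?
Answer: -4303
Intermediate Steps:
((-7193 + 15180) - 7597) - 1*4693 = (7987 - 7597) - 4693 = 390 - 4693 = -4303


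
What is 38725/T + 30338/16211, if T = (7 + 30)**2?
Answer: 669303697/22192859 ≈ 30.159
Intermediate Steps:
T = 1369 (T = 37**2 = 1369)
38725/T + 30338/16211 = 38725/1369 + 30338/16211 = 669303697/22192859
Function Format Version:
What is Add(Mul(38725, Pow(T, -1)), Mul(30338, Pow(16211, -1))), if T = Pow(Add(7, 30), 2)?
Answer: Rational(669303697, 22192859) ≈ 30.159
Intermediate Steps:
T = 1369 (T = Pow(37, 2) = 1369)
Add(Mul(38725, Pow(T, -1)), Mul(30338, Pow(16211, -1))) = Add(Mul(38725, Pow(1369, -1)), Mul(30338, Pow(16211, -1))) = Add(Mul(38725, Rational(1, 1369)), Mul(30338, Rational(1, 16211))) = Add(Rational(38725, 1369), Rational(30338, 16211)) = Rational(669303697, 22192859)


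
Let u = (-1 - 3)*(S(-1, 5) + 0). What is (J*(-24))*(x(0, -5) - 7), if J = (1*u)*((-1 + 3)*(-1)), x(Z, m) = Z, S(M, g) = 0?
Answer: 0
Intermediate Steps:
u = 0 (u = (-1 - 3)*(0 + 0) = -4*0 = 0)
J = 0 (J = (1*0)*((-1 + 3)*(-1)) = 0*(2*(-1)) = 0*(-2) = 0)
(J*(-24))*(x(0, -5) - 7) = (0*(-24))*(0 - 7) = 0*(-7) = 0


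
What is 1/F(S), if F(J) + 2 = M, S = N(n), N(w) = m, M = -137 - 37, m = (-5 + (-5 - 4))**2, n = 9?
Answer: -1/176 ≈ -0.0056818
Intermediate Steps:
m = 196 (m = (-5 - 9)**2 = (-14)**2 = 196)
M = -174
N(w) = 196
S = 196
F(J) = -176 (F(J) = -2 - 174 = -176)
1/F(S) = 1/(-176) = -1/176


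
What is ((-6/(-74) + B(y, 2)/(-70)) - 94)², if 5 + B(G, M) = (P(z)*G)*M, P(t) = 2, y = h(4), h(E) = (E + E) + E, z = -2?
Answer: 59947115281/6708100 ≈ 8936.5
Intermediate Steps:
h(E) = 3*E (h(E) = 2*E + E = 3*E)
y = 12 (y = 3*4 = 12)
B(G, M) = -5 + 2*G*M (B(G, M) = -5 + (2*G)*M = -5 + 2*G*M)
((-6/(-74) + B(y, 2)/(-70)) - 94)² = ((-6/(-74) + (-5 + 2*12*2)/(-70)) - 94)² = ((-6*(-1/74) + (-5 + 48)*(-1/70)) - 94)² = ((3/37 + 43*(-1/70)) - 94)² = ((3/37 - 43/70) - 94)² = (-1381/2590 - 94)² = (-244841/2590)² = 59947115281/6708100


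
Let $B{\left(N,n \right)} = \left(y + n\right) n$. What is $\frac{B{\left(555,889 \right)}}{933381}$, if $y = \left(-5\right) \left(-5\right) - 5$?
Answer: $\frac{89789}{103709} \approx 0.86578$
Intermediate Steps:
$y = 20$ ($y = 25 - 5 = 20$)
$B{\left(N,n \right)} = n \left(20 + n\right)$ ($B{\left(N,n \right)} = \left(20 + n\right) n = n \left(20 + n\right)$)
$\frac{B{\left(555,889 \right)}}{933381} = \frac{889 \left(20 + 889\right)}{933381} = 889 \cdot 909 \cdot \frac{1}{933381} = 808101 \cdot \frac{1}{933381} = \frac{89789}{103709}$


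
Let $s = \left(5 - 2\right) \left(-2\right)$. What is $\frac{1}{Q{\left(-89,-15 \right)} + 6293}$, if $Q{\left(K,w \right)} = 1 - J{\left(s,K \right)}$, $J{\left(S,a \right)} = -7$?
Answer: $\frac{1}{6301} \approx 0.00015871$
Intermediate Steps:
$s = -6$ ($s = 3 \left(-2\right) = -6$)
$Q{\left(K,w \right)} = 8$ ($Q{\left(K,w \right)} = 1 - -7 = 1 + 7 = 8$)
$\frac{1}{Q{\left(-89,-15 \right)} + 6293} = \frac{1}{8 + 6293} = \frac{1}{6301}$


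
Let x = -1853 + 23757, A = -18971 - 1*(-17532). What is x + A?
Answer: 20465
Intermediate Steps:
A = -1439 (A = -18971 + 17532 = -1439)
x = 21904
x + A = 21904 - 1439 = 20465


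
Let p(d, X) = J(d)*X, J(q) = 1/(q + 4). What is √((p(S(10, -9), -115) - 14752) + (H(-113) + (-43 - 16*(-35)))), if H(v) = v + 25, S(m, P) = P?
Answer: 10*I*√143 ≈ 119.58*I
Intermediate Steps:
J(q) = 1/(4 + q)
H(v) = 25 + v
p(d, X) = X/(4 + d)
√((p(S(10, -9), -115) - 14752) + (H(-113) + (-43 - 16*(-35)))) = √((-115/(4 - 9) - 14752) + ((25 - 113) + (-43 - 16*(-35)))) = √((-115/(-5) - 14752) + (-88 + (-43 + 560))) = √((-115*(-⅕) - 14752) + (-88 + 517)) = √((23 - 14752) + 429) = √(-14729 + 429) = √(-14300) = 10*I*√143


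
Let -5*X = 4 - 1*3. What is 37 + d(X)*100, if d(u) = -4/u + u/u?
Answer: 2137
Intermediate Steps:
X = -⅕ (X = -(4 - 1*3)/5 = -(4 - 3)/5 = -⅕*1 = -⅕ ≈ -0.20000)
d(u) = 1 - 4/u (d(u) = -4/u + 1 = 1 - 4/u)
37 + d(X)*100 = 37 + ((-4 - ⅕)/(-⅕))*100 = 37 - 5*(-21/5)*100 = 37 + 21*100 = 37 + 2100 = 2137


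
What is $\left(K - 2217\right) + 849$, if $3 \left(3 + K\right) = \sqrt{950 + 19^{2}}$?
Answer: $-1371 + \frac{\sqrt{1311}}{3} \approx -1358.9$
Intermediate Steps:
$K = -3 + \frac{\sqrt{1311}}{3}$ ($K = -3 + \frac{\sqrt{950 + 19^{2}}}{3} = -3 + \frac{\sqrt{950 + 361}}{3} = -3 + \frac{\sqrt{1311}}{3} \approx 9.0692$)
$\left(K - 2217\right) + 849 = \left(\left(-3 + \frac{\sqrt{1311}}{3}\right) - 2217\right) + 849 = \left(-2220 + \frac{\sqrt{1311}}{3}\right) + 849 = -1371 + \frac{\sqrt{1311}}{3}$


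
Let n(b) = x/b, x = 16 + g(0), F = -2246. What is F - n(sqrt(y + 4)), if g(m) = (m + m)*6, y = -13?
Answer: -2246 + 16*I/3 ≈ -2246.0 + 5.3333*I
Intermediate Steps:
g(m) = 12*m (g(m) = (2*m)*6 = 12*m)
x = 16 (x = 16 + 12*0 = 16 + 0 = 16)
n(b) = 16/b
F - n(sqrt(y + 4)) = -2246 - 16/(sqrt(-13 + 4)) = -2246 - 16/(sqrt(-9)) = -2246 - 16/(3*I) = -2246 - 16*(-I/3) = -2246 - (-16)*I/3 = -2246 + 16*I/3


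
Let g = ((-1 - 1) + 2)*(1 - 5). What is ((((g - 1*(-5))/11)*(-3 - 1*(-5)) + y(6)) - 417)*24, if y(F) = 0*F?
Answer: -109848/11 ≈ -9986.2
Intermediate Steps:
y(F) = 0
g = 0 (g = (-2 + 2)*(-4) = 0*(-4) = 0)
((((g - 1*(-5))/11)*(-3 - 1*(-5)) + y(6)) - 417)*24 = ((((0 - 1*(-5))/11)*(-3 - 1*(-5)) + 0) - 417)*24 = ((((0 + 5)*(1/11))*(-3 + 5) + 0) - 417)*24 = (((5*(1/11))*2 + 0) - 417)*24 = (((5/11)*2 + 0) - 417)*24 = ((10/11 + 0) - 417)*24 = (10/11 - 417)*24 = -4577/11*24 = -109848/11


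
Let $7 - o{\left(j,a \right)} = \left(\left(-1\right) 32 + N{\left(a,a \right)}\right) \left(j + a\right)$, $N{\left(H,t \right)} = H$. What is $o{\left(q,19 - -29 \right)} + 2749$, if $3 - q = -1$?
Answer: $1924$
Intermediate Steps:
$q = 4$ ($q = 3 - -1 = 3 + 1 = 4$)
$o{\left(j,a \right)} = 7 - \left(-32 + a\right) \left(a + j\right)$ ($o{\left(j,a \right)} = 7 - \left(\left(-1\right) 32 + a\right) \left(j + a\right) = 7 - \left(-32 + a\right) \left(a + j\right)$)
$o{\left(q,19 - -29 \right)} + 2749 = \left(7 - \left(19 - -29\right)^{2} + 32 \left(19 - -29\right) + 32 \cdot 4 - \left(19 - -29\right) 4\right) + 2749 = \left(7 - \left(19 + 29\right)^{2} + 32 \left(19 + 29\right) + 128 - \left(19 + 29\right) 4\right) + 2749 = \left(7 - 48^{2} + 32 \cdot 48 + 128 - 48 \cdot 4\right) + 2749 = \left(7 - 2304 + 1536 + 128 - 192\right) + 2749 = -825 + 2749 = 1924$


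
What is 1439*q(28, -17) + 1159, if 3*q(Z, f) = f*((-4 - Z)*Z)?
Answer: 21922325/3 ≈ 7.3074e+6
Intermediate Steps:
q(Z, f) = Z*f*(-4 - Z)/3 (q(Z, f) = (f*((-4 - Z)*Z))/3 = (f*(Z*(-4 - Z)))/3 = (Z*f*(-4 - Z))/3 = Z*f*(-4 - Z)/3)
1439*q(28, -17) + 1159 = 1439*(-1/3*28*(-17)*(4 + 28)) + 1159 = 1439*(-1/3*28*(-17)*32) + 1159 = 1439*(15232/3) + 1159 = 21918848/3 + 1159 = 21922325/3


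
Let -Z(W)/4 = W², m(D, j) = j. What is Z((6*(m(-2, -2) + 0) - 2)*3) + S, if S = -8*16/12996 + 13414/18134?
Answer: -207838966349/29458683 ≈ -7055.3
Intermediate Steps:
S = 21500899/29458683 (S = -128*1/12996 + 13414*(1/18134) = -32/3249 + 6707/9067 = 21500899/29458683 ≈ 0.72987)
Z(W) = -4*W²
Z((6*(m(-2, -2) + 0) - 2)*3) + S = -4*9*(6*(-2 + 0) - 2)² + 21500899/29458683 = -4*9*(6*(-2) - 2)² + 21500899/29458683 = -4*9*(-12 - 2)² + 21500899/29458683 = -4*(-14*3)² + 21500899/29458683 = -4*(-42)² + 21500899/29458683 = -4*1764 + 21500899/29458683 = -7056 + 21500899/29458683 = -207838966349/29458683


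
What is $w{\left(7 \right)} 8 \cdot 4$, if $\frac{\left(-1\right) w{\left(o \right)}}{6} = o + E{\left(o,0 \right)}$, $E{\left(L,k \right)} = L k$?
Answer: $-1344$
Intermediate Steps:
$w{\left(o \right)} = - 6 o$ ($w{\left(o \right)} = - 6 \left(o + o 0\right) = - 6 \left(o + 0\right) = - 6 o$)
$w{\left(7 \right)} 8 \cdot 4 = \left(-6\right) 7 \cdot 8 \cdot 4 = \left(-42\right) 8 \cdot 4 = \left(-336\right) 4 = -1344$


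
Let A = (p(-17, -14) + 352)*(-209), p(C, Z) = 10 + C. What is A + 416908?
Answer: 344803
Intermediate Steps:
A = -72105 (A = ((10 - 17) + 352)*(-209) = (-7 + 352)*(-209) = 345*(-209) = -72105)
A + 416908 = -72105 + 416908 = 344803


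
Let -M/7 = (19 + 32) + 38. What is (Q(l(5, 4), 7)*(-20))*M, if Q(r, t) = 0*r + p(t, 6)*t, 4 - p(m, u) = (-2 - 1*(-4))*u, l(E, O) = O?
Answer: -697760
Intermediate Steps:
p(m, u) = 4 - 2*u (p(m, u) = 4 - (-2 - 1*(-4))*u = 4 - (-2 + 4)*u = 4 - 2*u)
M = -623 (M = -7*((19 + 32) + 38) = -7*(51 + 38) = -7*89 = -623)
Q(r, t) = -8*t (Q(r, t) = 0*r + (4 - 2*6)*t = 0 + (4 - 12)*t = 0 - 8*t = -8*t)
(Q(l(5, 4), 7)*(-20))*M = (-8*7*(-20))*(-623) = -56*(-20)*(-623) = 1120*(-623) = -697760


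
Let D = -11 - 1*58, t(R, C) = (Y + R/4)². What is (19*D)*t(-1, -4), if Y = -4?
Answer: -378879/16 ≈ -23680.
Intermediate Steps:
t(R, C) = (-4 + R/4)²
D = -69 (D = -11 - 58 = -69)
(19*D)*t(-1, -4) = (19*(-69))*((-16 - 1)²/16) = -1311*(-17)²/16 = -1311*289/16 = -378879/16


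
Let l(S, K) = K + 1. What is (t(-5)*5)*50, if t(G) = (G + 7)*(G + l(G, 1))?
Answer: -1500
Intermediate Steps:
l(S, K) = 1 + K
t(G) = (2 + G)*(7 + G) (t(G) = (G + 7)*(G + (1 + 1)) = (7 + G)*(G + 2) = (7 + G)*(2 + G) = (2 + G)*(7 + G))
(t(-5)*5)*50 = ((14 + (-5)² + 9*(-5))*5)*50 = ((14 + 25 - 45)*5)*50 = -6*5*50 = -30*50 = -1500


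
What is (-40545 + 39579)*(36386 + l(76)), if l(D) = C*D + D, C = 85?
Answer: -41462652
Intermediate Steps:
l(D) = 86*D (l(D) = 85*D + D = 86*D)
(-40545 + 39579)*(36386 + l(76)) = (-40545 + 39579)*(36386 + 86*76) = -966*(36386 + 6536) = -966*42922 = -41462652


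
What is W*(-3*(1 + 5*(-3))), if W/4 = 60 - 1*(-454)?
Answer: 86352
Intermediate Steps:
W = 2056 (W = 4*(60 - 1*(-454)) = 4*(60 + 454) = 4*514 = 2056)
W*(-3*(1 + 5*(-3))) = 2056*(-3*(1 + 5*(-3))) = 2056*(-3*(1 - 15)) = 2056*(-3*(-14)) = 2056*42 = 86352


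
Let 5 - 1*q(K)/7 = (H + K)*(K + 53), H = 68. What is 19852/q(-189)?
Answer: -2836/16451 ≈ -0.17239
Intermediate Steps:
q(K) = 35 - 7*(53 + K)*(68 + K) (q(K) = 35 - 7*(68 + K)*(K + 53) = 35 - 7*(68 + K)*(53 + K) = 35 - 7*(53 + K)*(68 + K))
19852/q(-189) = 19852/(-25193 - 847*(-189) - 7*(-189)**2) = 19852/(-25193 + 160083 - 7*35721) = 19852/(-25193 + 160083 - 250047) = 19852/(-115157) = 19852*(-1/115157) = -2836/16451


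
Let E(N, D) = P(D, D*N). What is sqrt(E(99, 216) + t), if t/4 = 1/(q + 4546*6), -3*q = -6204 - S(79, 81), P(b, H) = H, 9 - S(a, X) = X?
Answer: sqrt(1148938804930)/7330 ≈ 146.23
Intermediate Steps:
S(a, X) = 9 - X
E(N, D) = D*N
q = 2044 (q = -(-6204 - (9 - 1*81))/3 = -(-6204 - (9 - 81))/3 = -(-6204 - 1*(-72))/3 = -(-6204 + 72)/3 = -1/3*(-6132) = 2044)
t = 1/7330 (t = 4/(2044 + 4546*6) = 4/(2044 + 27276) = 4/29320 = 4*(1/29320) = 1/7330 ≈ 0.00013643)
sqrt(E(99, 216) + t) = sqrt(216*99 + 1/7330) = sqrt(21384 + 1/7330) = sqrt(156744721/7330) = sqrt(1148938804930)/7330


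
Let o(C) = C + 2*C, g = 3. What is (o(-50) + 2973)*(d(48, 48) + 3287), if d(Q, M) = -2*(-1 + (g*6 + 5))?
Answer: 9154989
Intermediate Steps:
d(Q, M) = -44 (d(Q, M) = -2*(-1 + (3*6 + 5)) = -2*(-1 + (18 + 5)) = -2*(-1 + 23) = -2*22 = -44)
o(C) = 3*C
(o(-50) + 2973)*(d(48, 48) + 3287) = (3*(-50) + 2973)*(-44 + 3287) = (-150 + 2973)*3243 = 2823*3243 = 9154989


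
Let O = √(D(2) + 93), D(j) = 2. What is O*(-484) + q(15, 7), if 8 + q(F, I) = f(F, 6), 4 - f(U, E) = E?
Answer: -10 - 484*√95 ≈ -4727.4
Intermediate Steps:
f(U, E) = 4 - E
q(F, I) = -10 (q(F, I) = -8 + (4 - 1*6) = -8 + (4 - 6) = -8 - 2 = -10)
O = √95 (O = √(2 + 93) = √95 ≈ 9.7468)
O*(-484) + q(15, 7) = √95*(-484) - 10 = -484*√95 - 10 = -10 - 484*√95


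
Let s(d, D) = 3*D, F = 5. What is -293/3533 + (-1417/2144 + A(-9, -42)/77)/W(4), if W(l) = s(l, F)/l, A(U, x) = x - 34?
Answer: -1142553689/2187209640 ≈ -0.52238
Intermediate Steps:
A(U, x) = -34 + x
W(l) = 15/l (W(l) = (3*5)/l = 15/l)
-293/3533 + (-1417/2144 + A(-9, -42)/77)/W(4) = -293/3533 + (-1417/2144 + (-34 - 42)/77)/((15/4)) = -293*1/3533 + (-1417*1/2144 - 76*1/77)/((15*(1/4))) = -293/3533 + (-1417/2144 - 76/77)/(15/4) = -293/3533 - 272053/165088*4/15 = -293/3533 - 272053/619080 = -1142553689/2187209640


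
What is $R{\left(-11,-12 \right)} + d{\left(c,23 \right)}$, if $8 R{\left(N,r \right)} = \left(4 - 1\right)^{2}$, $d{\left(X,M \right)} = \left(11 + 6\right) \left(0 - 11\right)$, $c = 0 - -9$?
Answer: $- \frac{1487}{8} \approx -185.88$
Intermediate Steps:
$c = 9$ ($c = 0 + 9 = 9$)
$d{\left(X,M \right)} = -187$ ($d{\left(X,M \right)} = 17 \left(-11\right) = -187$)
$R{\left(N,r \right)} = \frac{9}{8}$ ($R{\left(N,r \right)} = \frac{\left(4 - 1\right)^{2}}{8} = \frac{3^{2}}{8} = \frac{1}{8} \cdot 9 = \frac{9}{8}$)
$R{\left(-11,-12 \right)} + d{\left(c,23 \right)} = \frac{9}{8} - 187 = - \frac{1487}{8}$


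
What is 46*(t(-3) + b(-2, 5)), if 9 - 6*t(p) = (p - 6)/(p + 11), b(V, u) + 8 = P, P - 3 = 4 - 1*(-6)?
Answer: 2461/8 ≈ 307.63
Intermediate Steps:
P = 13 (P = 3 + (4 - 1*(-6)) = 3 + (4 + 6) = 3 + 10 = 13)
b(V, u) = 5 (b(V, u) = -8 + 13 = 5)
t(p) = 3/2 - (-6 + p)/(6*(11 + p)) (t(p) = 3/2 - (p - 6)/(6*(p + 11)) = 3/2 - (-6 + p)/(6*(11 + p)))
46*(t(-3) + b(-2, 5)) = 46*((105 + 8*(-3))/(6*(11 - 3)) + 5) = 46*((⅙)*(105 - 24)/8 + 5) = 46*((⅙)*(⅛)*81 + 5) = 46*(27/16 + 5) = 46*(107/16) = 2461/8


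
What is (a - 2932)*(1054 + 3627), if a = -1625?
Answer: -21331317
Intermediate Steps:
(a - 2932)*(1054 + 3627) = (-1625 - 2932)*(1054 + 3627) = -4557*4681 = -21331317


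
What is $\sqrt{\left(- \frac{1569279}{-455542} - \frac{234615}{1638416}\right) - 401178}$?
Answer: $\frac{i \sqrt{3491875653290353383393801111}}{93295912684} \approx 633.38 i$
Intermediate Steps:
$\sqrt{\left(- \frac{1569279}{-455542} - \frac{234615}{1638416}\right) - 401178} = \sqrt{\left(\left(-1569279\right) \left(- \frac{1}{455542}\right) - \frac{234615}{1638416}\right) - 401178} = \sqrt{\left(\frac{1569279}{455542} - \frac{234615}{1638416}\right) - 401178} = \sqrt{\frac{1232127417867}{373183650736} - 401178} = \sqrt{- \frac{149711838507549141}{373183650736}} = \frac{i \sqrt{3491875653290353383393801111}}{93295912684}$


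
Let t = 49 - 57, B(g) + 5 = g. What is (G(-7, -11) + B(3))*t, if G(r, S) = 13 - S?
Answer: -176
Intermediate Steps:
B(g) = -5 + g
t = -8
(G(-7, -11) + B(3))*t = ((13 - 1*(-11)) + (-5 + 3))*(-8) = ((13 + 11) - 2)*(-8) = (24 - 2)*(-8) = 22*(-8) = -176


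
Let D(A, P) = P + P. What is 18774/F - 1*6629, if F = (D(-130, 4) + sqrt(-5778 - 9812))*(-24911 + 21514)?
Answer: 7*(-3216959*sqrt(15590) + 25738354*I)/(3397*(sqrt(15590) - 8*I)) ≈ -6629.0 + 0.044082*I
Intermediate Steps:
D(A, P) = 2*P
F = -27176 - 3397*I*sqrt(15590) (F = (2*4 + sqrt(-5778 - 9812))*(-24911 + 21514) = (8 + sqrt(-15590))*(-3397) = (8 + I*sqrt(15590))*(-3397) = -27176 - 3397*I*sqrt(15590) ≈ -27176.0 - 4.2415e+5*I)
18774/F - 1*6629 = 18774/(-27176 - 3397*I*sqrt(15590)) - 1*6629 = 18774/(-27176 - 3397*I*sqrt(15590)) - 6629 = -6629 + 18774/(-27176 - 3397*I*sqrt(15590))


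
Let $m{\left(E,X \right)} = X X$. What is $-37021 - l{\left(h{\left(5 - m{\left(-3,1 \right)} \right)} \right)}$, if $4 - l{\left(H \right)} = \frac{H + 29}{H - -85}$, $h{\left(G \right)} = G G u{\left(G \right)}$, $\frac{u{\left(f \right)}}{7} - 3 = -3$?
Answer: $- \frac{3147096}{85} \approx -37025.0$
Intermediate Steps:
$m{\left(E,X \right)} = X^{2}$
$u{\left(f \right)} = 0$ ($u{\left(f \right)} = 21 + 7 \left(-3\right) = 21 - 21 = 0$)
$h{\left(G \right)} = 0$ ($h{\left(G \right)} = G G 0 = G^{2} \cdot 0 = 0$)
$l{\left(H \right)} = 4 - \frac{29 + H}{85 + H}$ ($l{\left(H \right)} = 4 - \frac{H + 29}{H - -85} = 4 - \frac{29 + H}{H + 85} = 4 - \frac{29 + H}{85 + H}$)
$-37021 - l{\left(h{\left(5 - m{\left(-3,1 \right)} \right)} \right)} = -37021 - \frac{311 + 3 \cdot 0}{85 + 0} = -37021 - \frac{311 + 0}{85} = -37021 - \frac{1}{85} \cdot 311 = -37021 - \frac{311}{85} = - \frac{3147096}{85}$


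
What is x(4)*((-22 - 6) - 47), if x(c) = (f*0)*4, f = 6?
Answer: 0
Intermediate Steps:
x(c) = 0 (x(c) = (6*0)*4 = 0*4 = 0)
x(4)*((-22 - 6) - 47) = 0*((-22 - 6) - 47) = 0*(-28 - 47) = 0*(-75) = 0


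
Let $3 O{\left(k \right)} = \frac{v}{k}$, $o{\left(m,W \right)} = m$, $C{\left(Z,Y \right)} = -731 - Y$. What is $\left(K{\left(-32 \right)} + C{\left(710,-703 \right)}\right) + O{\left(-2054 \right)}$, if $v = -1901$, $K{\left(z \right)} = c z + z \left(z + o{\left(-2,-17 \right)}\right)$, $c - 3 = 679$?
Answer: $- \frac{127945867}{6162} \approx -20764.0$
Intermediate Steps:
$c = 682$ ($c = 3 + 679 = 682$)
$K{\left(z \right)} = 682 z + z \left(-2 + z\right)$ ($K{\left(z \right)} = 682 z + z \left(z - 2\right) = 682 z + z \left(-2 + z\right)$)
$O{\left(k \right)} = - \frac{1901}{3 k}$ ($O{\left(k \right)} = \frac{\left(-1901\right) \frac{1}{k}}{3} = - \frac{1901}{3 k}$)
$\left(K{\left(-32 \right)} + C{\left(710,-703 \right)}\right) + O{\left(-2054 \right)} = \left(- 32 \left(680 - 32\right) - 28\right) - \frac{1901}{3 \left(-2054\right)} = \left(\left(-32\right) 648 + \left(-731 + 703\right)\right) - - \frac{1901}{6162} = \left(-20736 - 28\right) + \frac{1901}{6162} = -20764 + \frac{1901}{6162} = - \frac{127945867}{6162}$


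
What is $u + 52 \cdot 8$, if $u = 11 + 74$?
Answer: $501$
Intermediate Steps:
$u = 85$
$u + 52 \cdot 8 = 85 + 52 \cdot 8 = 85 + 416 = 501$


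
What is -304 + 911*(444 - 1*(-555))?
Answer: 909785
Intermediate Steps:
-304 + 911*(444 - 1*(-555)) = -304 + 911*(444 + 555) = -304 + 911*999 = -304 + 910089 = 909785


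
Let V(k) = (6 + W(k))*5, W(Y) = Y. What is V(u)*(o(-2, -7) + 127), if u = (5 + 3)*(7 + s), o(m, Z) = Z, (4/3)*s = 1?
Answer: 40800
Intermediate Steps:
s = ¾ (s = (¾)*1 = ¾ ≈ 0.75000)
u = 62 (u = (5 + 3)*(7 + ¾) = 8*(31/4) = 62)
V(k) = 30 + 5*k (V(k) = (6 + k)*5 = 30 + 5*k)
V(u)*(o(-2, -7) + 127) = (30 + 5*62)*(-7 + 127) = (30 + 310)*120 = 340*120 = 40800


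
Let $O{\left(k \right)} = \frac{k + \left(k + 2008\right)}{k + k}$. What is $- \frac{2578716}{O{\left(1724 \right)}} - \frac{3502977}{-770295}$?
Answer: $- \frac{142687326789251}{87556865} \approx -1.6297 \cdot 10^{6}$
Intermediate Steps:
$O{\left(k \right)} = \frac{2008 + 2 k}{2 k}$ ($O{\left(k \right)} = \frac{k + \left(2008 + k\right)}{2 k} = \left(2008 + 2 k\right) \frac{1}{2 k} = \frac{2008 + 2 k}{2 k}$)
$- \frac{2578716}{O{\left(1724 \right)}} - \frac{3502977}{-770295} = - \frac{2578716}{\frac{1}{1724} \left(1004 + 1724\right)} - \frac{3502977}{-770295} = - \frac{2578716}{\frac{1}{1724} \cdot 2728} - - \frac{1167659}{256765} = - \frac{2578716}{\frac{682}{431}} + \frac{1167659}{256765} = \left(-2578716\right) \frac{431}{682} + \frac{1167659}{256765} = - \frac{555713298}{341} + \frac{1167659}{256765} = - \frac{142687326789251}{87556865}$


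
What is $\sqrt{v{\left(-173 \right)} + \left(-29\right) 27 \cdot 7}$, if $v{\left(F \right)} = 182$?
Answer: $i \sqrt{5299} \approx 72.794 i$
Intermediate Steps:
$\sqrt{v{\left(-173 \right)} + \left(-29\right) 27 \cdot 7} = \sqrt{182 + \left(-29\right) 27 \cdot 7} = \sqrt{182 - 5481} = \sqrt{-5299} = i \sqrt{5299}$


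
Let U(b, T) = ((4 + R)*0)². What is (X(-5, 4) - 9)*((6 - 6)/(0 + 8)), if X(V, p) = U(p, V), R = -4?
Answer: 0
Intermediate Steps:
U(b, T) = 0 (U(b, T) = ((4 - 4)*0)² = (0*0)² = 0² = 0)
X(V, p) = 0
(X(-5, 4) - 9)*((6 - 6)/(0 + 8)) = (0 - 9)*((6 - 6)/(0 + 8)) = -0/8 = -9*0 = 0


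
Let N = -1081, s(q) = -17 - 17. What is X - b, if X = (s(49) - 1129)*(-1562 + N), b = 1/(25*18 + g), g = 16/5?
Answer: 6965251189/2266 ≈ 3.0738e+6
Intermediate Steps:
s(q) = -34
g = 16/5 (g = 16*(1/5) = 16/5 ≈ 3.2000)
b = 5/2266 (b = 1/(25*18 + 16/5) = 1/(450 + 16/5) = 1/(2266/5) = 5/2266 ≈ 0.0022065)
X = 3073809 (X = (-34 - 1129)*(-1562 - 1081) = -1163*(-2643) = 3073809)
X - b = 3073809 - 1*5/2266 = 3073809 - 5/2266 = 6965251189/2266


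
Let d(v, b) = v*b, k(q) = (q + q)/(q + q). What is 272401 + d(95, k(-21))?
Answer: 272496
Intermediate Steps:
k(q) = 1 (k(q) = (2*q)/((2*q)) = (2*q)*(1/(2*q)) = 1)
d(v, b) = b*v
272401 + d(95, k(-21)) = 272401 + 1*95 = 272401 + 95 = 272496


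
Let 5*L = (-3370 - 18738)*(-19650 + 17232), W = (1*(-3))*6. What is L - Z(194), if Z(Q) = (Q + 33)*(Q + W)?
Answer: 53257384/5 ≈ 1.0651e+7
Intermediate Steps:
W = -18 (W = -3*6 = -18)
Z(Q) = (-18 + Q)*(33 + Q) (Z(Q) = (Q + 33)*(Q - 18) = (33 + Q)*(-18 + Q) = (-18 + Q)*(33 + Q))
L = 53457144/5 (L = ((-3370 - 18738)*(-19650 + 17232))/5 = (-22108*(-2418))/5 = (1/5)*53457144 = 53457144/5 ≈ 1.0691e+7)
L - Z(194) = 53457144/5 - (-594 + 194**2 + 15*194) = 53457144/5 - (-594 + 37636 + 2910) = 53457144/5 - 1*39952 = 53457144/5 - 39952 = 53257384/5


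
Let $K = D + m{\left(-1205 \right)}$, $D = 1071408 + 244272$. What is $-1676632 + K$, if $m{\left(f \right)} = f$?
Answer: $-362157$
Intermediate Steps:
$D = 1315680$
$K = 1314475$ ($K = 1315680 - 1205 = 1314475$)
$-1676632 + K = -1676632 + 1314475 = -362157$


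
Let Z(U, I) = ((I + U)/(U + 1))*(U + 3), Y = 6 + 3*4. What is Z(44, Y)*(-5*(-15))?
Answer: 14570/3 ≈ 4856.7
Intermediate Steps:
Y = 18 (Y = 6 + 12 = 18)
Z(U, I) = (3 + U)*(I + U)/(1 + U) (Z(U, I) = ((I + U)/(1 + U))*(3 + U) = (3 + U)*(I + U)/(1 + U))
Z(44, Y)*(-5*(-15)) = ((44**2 + 3*18 + 3*44 + 18*44)/(1 + 44))*(-5*(-15)) = ((1936 + 54 + 132 + 792)/45)*75 = ((1/45)*2914)*75 = (2914/45)*75 = 14570/3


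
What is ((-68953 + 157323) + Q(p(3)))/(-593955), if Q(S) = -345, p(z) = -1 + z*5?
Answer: -17605/118791 ≈ -0.14820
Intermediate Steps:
p(z) = -1 + 5*z
((-68953 + 157323) + Q(p(3)))/(-593955) = ((-68953 + 157323) - 345)/(-593955) = (88370 - 345)*(-1/593955) = 88025*(-1/593955) = -17605/118791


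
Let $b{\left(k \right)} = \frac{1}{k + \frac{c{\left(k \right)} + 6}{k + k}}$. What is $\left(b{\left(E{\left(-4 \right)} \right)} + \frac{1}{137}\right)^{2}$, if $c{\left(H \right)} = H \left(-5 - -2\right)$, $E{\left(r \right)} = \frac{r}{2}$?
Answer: $\frac{17424}{469225} \approx 0.037134$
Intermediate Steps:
$E{\left(r \right)} = \frac{r}{2}$ ($E{\left(r \right)} = r \frac{1}{2} = \frac{r}{2}$)
$c{\left(H \right)} = - 3 H$ ($c{\left(H \right)} = H \left(-5 + 2\right) = H \left(-3\right) = - 3 H$)
$b{\left(k \right)} = \frac{1}{k + \frac{6 - 3 k}{2 k}}$ ($b{\left(k \right)} = \frac{1}{k + \frac{- 3 k + 6}{k + k}} = \frac{1}{k + \frac{6 - 3 k}{2 k}}$)
$\left(b{\left(E{\left(-4 \right)} \right)} + \frac{1}{137}\right)^{2} = \left(\frac{2 \cdot \frac{1}{2} \left(-4\right)}{6 - 3 \cdot \frac{1}{2} \left(-4\right) + 2 \left(\frac{1}{2} \left(-4\right)\right)^{2}} + \frac{1}{137}\right)^{2} = \left(2 \left(-2\right) \frac{1}{6 - -6 + 2 \left(-2\right)^{2}} + \frac{1}{137}\right)^{2} = \left(2 \left(-2\right) \frac{1}{6 + 6 + 2 \cdot 4} + \frac{1}{137}\right)^{2} = \left(2 \left(-2\right) \frac{1}{6 + 6 + 8} + \frac{1}{137}\right)^{2} = \left(2 \left(-2\right) \frac{1}{20} + \frac{1}{137}\right)^{2} = \left(- \frac{1}{5} + \frac{1}{137}\right)^{2} = \left(- \frac{132}{685}\right)^{2} = \frac{17424}{469225}$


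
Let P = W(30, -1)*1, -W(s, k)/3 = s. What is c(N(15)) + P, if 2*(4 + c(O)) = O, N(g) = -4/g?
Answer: -1412/15 ≈ -94.133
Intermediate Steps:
W(s, k) = -3*s
c(O) = -4 + O/2
P = -90 (P = -3*30*1 = -90*1 = -90)
c(N(15)) + P = (-4 + (-4/15)/2) - 90 = (-4 + (-4*1/15)/2) - 90 = (-4 + (½)*(-4/15)) - 90 = (-4 - 2/15) - 90 = -62/15 - 90 = -1412/15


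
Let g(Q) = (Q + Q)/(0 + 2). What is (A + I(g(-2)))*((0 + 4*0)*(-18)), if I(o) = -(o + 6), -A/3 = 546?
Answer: 0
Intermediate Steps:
g(Q) = Q (g(Q) = (2*Q)/2 = (2*Q)*(½) = Q)
A = -1638 (A = -3*546 = -1638)
I(o) = -6 - o (I(o) = -(6 + o) = -6 - o)
(A + I(g(-2)))*((0 + 4*0)*(-18)) = (-1638 + (-6 - 1*(-2)))*((0 + 4*0)*(-18)) = (-1638 + (-6 + 2))*((0 + 0)*(-18)) = (-1638 - 4)*(0*(-18)) = -1642*0 = 0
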